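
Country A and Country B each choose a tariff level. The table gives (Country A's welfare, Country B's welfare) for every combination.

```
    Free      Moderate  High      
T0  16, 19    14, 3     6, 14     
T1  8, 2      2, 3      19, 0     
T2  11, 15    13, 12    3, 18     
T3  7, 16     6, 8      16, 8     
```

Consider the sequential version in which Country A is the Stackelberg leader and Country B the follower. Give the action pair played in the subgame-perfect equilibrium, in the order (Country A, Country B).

Country B best-responds to each possible Country A move:
- T0: BR = Free, leader payoff 16.
- T1: BR = Moderate, leader payoff 2.
- T2: BR = High, leader payoff 3.
- T3: BR = Free, leader payoff 7.
Among 16, 2, 3, 7, the best is 16 at T0. Subgame-perfect outcome: (T0, Free) with payoffs (16, 19).

(T0, Free)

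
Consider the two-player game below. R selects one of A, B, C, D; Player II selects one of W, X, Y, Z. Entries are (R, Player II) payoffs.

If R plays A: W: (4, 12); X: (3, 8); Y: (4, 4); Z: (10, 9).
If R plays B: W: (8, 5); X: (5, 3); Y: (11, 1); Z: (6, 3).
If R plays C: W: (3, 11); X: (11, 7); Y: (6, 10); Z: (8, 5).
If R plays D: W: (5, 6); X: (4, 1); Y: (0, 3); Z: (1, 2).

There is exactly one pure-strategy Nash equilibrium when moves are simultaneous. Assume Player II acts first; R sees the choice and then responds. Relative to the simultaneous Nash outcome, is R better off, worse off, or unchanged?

better off

Backward induction with Player II moving first.
- W: R compares 4, 8, 3, 5 and picks B; Player II would get 5.
- X: R compares 3, 5, 11, 4 and picks C; Player II would get 7.
- Y: R compares 4, 11, 6, 0 and picks B; Player II would get 1.
- Z: R compares 10, 6, 8, 1 and picks A; Player II would get 9.
Maximizing over 5, 7, 1, 9, Player II chooses Z. Subgame-perfect outcome: (A, Z) with payoffs (10, 9).
For the simultaneous game, intersect best replies.
R's best replies: W→B; X→C; Y→B; Z→A.
Player II's best replies: A→W; B→W; C→W; D→W.
Only (B, W) has each player best-responding; Nash payoffs (8, 5).
R earns 10 sequentially versus 8 at the Nash outcome: better off.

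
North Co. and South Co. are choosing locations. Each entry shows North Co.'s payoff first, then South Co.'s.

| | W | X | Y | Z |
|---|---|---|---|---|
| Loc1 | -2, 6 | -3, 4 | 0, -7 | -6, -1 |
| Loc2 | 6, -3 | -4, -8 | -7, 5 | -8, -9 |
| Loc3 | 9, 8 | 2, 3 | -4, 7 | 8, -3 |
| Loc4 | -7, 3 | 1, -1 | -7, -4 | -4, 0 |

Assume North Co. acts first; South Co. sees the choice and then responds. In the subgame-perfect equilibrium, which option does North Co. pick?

Loc3

Backward induction with North Co. moving first.
- Loc1 → South Co. plays W (best of 6, 4, -7, -1); North Co. gets -2.
- Loc2 → South Co. plays Y (best of -3, -8, 5, -9); North Co. gets -7.
- Loc3 → South Co. plays W (best of 8, 3, 7, -3); North Co. gets 9.
- Loc4 → South Co. plays W (best of 3, -1, -4, 0); North Co. gets -7.
North Co.'s induced payoffs are -2, -7, 9, -7, so North Co. commits to Loc3. Subgame-perfect outcome: (Loc3, W) with payoffs (9, 8).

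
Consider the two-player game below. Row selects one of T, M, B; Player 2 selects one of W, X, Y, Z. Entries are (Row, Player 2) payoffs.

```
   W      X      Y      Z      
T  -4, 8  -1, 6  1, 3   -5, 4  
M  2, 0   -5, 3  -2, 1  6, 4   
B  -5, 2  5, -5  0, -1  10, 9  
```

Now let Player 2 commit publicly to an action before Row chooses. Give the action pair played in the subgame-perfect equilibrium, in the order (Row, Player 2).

Solve by backward induction (Player 2 leads).
- W → Row plays M (best of -4, 2, -5); Player 2 gets 0.
- X → Row plays B (best of -1, -5, 5); Player 2 gets -5.
- Y → Row plays T (best of 1, -2, 0); Player 2 gets 3.
- Z → Row plays B (best of -5, 6, 10); Player 2 gets 9.
Player 2's induced payoffs are 0, -5, 3, 9, so Player 2 commits to Z. Subgame-perfect outcome: (B, Z) with payoffs (10, 9).

(B, Z)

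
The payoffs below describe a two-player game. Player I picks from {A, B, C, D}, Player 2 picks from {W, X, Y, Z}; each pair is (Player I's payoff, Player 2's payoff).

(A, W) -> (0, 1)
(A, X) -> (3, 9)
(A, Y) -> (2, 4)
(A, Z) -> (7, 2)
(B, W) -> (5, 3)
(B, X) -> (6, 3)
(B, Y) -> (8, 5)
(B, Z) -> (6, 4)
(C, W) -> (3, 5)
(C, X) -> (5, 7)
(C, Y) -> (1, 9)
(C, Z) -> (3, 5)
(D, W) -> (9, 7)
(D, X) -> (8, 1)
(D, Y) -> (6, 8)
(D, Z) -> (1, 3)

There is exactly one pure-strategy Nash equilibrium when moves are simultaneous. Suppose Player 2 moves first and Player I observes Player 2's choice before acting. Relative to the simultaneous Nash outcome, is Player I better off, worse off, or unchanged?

Work backward from Player I's decision.
- W: BR = D, leader payoff 7.
- X: BR = D, leader payoff 1.
- Y: BR = B, leader payoff 5.
- Z: BR = A, leader payoff 2.
Among 7, 1, 5, 2, the best is 7 at W. Subgame-perfect outcome: (D, W) with payoffs (9, 7).
For the simultaneous game, intersect best replies.
Player I's best replies: W→D; X→D; Y→B; Z→A.
Player 2's best replies: A→X; B→Y; C→Y; D→Y.
The unique mutual best reply is (B, Y), giving (8, 5).
Player I earns 9 sequentially versus 8 at the Nash outcome: better off.

better off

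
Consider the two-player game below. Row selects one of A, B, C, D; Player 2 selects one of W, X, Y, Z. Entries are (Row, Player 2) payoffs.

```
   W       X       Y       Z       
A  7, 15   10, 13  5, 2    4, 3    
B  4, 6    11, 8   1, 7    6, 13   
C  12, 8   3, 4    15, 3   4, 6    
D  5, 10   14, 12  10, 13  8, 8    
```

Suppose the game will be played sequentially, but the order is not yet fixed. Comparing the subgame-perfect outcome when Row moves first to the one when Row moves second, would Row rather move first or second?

If Row leads: Player 2's best replies are A→W, B→Z, C→W, D→Y; Row's induced payoffs 7, 6, 12, 10; outcome (C, W), payoffs (12, 8).
If Player 2 leads: Row's best replies are W→C, X→D, Y→C, Z→D; Player 2's induced payoffs 8, 12, 3, 8; outcome (D, X), payoffs (14, 12).
Row gets 12 moving first and 14 moving second, so Row prefers to move second.

second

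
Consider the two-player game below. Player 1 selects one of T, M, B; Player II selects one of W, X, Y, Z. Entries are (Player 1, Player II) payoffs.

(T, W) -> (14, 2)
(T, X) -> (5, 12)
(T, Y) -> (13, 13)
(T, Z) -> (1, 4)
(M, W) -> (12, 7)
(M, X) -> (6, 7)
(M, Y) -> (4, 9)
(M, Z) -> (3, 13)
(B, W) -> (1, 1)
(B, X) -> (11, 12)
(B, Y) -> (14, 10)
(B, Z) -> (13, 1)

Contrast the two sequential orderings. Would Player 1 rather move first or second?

If Player 1 leads: Player II's best replies are T→Y, M→Z, B→X; Player 1's induced payoffs 13, 3, 11; outcome (T, Y), payoffs (13, 13).
If Player II leads: Player 1's best replies are W→T, X→B, Y→B, Z→B; Player II's induced payoffs 2, 12, 10, 1; outcome (B, X), payoffs (11, 12).
Player 1 gets 13 moving first and 11 moving second, so Player 1 prefers to move first.

first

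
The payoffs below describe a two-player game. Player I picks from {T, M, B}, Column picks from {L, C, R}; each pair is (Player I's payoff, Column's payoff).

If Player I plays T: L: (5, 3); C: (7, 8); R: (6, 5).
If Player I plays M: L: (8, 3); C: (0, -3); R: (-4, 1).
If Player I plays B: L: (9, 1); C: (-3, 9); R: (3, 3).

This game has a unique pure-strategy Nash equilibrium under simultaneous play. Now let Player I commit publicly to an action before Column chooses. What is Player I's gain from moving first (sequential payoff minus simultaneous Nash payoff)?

1

Work backward from Column's decision.
- T: BR = C, leader payoff 7.
- M: BR = L, leader payoff 8.
- B: BR = C, leader payoff -3.
Player I's induced payoffs are 7, 8, -3, so Player I commits to M. Subgame-perfect outcome: (M, L) with payoffs (8, 3).
Now find the simultaneous Nash equilibrium.
Player I's best replies: L→B; C→T; R→T.
Column's best replies: T→C; M→L; B→C.
The unique mutual best reply is (T, C), giving (7, 8).
Player I's commitment gain: 8 − 7 = 1.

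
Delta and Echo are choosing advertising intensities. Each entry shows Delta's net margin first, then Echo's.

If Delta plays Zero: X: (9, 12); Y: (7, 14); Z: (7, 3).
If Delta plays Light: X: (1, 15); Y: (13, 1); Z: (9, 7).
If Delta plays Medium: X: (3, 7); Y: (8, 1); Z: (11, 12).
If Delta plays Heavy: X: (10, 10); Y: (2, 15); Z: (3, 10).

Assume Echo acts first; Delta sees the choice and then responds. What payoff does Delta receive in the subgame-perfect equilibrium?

Work backward from Delta's decision.
- X → Delta plays Heavy (best of 9, 1, 3, 10); Echo gets 10.
- Y → Delta plays Light (best of 7, 13, 8, 2); Echo gets 1.
- Z → Delta plays Medium (best of 7, 9, 11, 3); Echo gets 12.
Echo's induced payoffs are 10, 1, 12, so Echo commits to Z. Subgame-perfect outcome: (Medium, Z) with payoffs (11, 12).

11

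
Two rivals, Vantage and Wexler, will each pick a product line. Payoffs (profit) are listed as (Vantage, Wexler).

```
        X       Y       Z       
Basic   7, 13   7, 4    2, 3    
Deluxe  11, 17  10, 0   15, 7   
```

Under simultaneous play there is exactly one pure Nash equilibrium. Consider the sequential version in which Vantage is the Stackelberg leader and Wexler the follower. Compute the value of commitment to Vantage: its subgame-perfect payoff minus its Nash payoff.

Solve by backward induction (Vantage leads).
- Basic: BR = X, leader payoff 7.
- Deluxe: BR = X, leader payoff 11.
Maximizing over 7, 11, Vantage chooses Deluxe. Subgame-perfect outcome: (Deluxe, X) with payoffs (11, 17).
Now find the simultaneous Nash equilibrium.
Vantage's best replies: X→Deluxe; Y→Deluxe; Z→Deluxe.
Wexler's best replies: Basic→X; Deluxe→X.
Only (Deluxe, X) has each player best-responding; Nash payoffs (11, 17).
Vantage's commitment gain: 11 − 11 = 0.

0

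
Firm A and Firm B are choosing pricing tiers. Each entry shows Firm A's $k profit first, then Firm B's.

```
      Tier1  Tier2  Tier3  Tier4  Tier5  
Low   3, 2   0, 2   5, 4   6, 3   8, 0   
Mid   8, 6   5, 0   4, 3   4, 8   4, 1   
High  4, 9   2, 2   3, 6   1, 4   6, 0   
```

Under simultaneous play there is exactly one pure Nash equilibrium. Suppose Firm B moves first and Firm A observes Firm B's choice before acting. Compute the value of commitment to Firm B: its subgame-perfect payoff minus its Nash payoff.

Firm A best-responds to each possible Firm B move:
- Tier1 → Firm A plays Mid (best of 3, 8, 4); Firm B gets 6.
- Tier2 → Firm A plays Mid (best of 0, 5, 2); Firm B gets 0.
- Tier3 → Firm A plays Low (best of 5, 4, 3); Firm B gets 4.
- Tier4 → Firm A plays Low (best of 6, 4, 1); Firm B gets 3.
- Tier5 → Firm A plays Low (best of 8, 4, 6); Firm B gets 0.
Among 6, 0, 4, 3, 0, the best is 6 at Tier1. Subgame-perfect outcome: (Mid, Tier1) with payoffs (8, 6).
Under simultaneous play:
Firm A's best replies: Tier1→Mid; Tier2→Mid; Tier3→Low; Tier4→Low; Tier5→Low.
Firm B's best replies: Low→Tier3; Mid→Tier4; High→Tier1.
Only (Low, Tier3) has each player best-responding; Nash payoffs (5, 4).
Firm B's commitment gain: 6 − 4 = 2.

2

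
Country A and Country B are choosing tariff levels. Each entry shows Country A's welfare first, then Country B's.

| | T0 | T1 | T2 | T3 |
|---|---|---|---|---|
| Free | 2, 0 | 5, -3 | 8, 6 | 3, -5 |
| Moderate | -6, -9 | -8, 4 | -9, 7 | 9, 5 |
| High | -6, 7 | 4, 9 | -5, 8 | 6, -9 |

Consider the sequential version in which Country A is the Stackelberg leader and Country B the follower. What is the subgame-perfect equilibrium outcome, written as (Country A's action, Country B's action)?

Backward induction with Country A moving first.
- Free: Country B compares 0, -3, 6, -5 and picks T2; Country A would get 8.
- Moderate: Country B compares -9, 4, 7, 5 and picks T2; Country A would get -9.
- High: Country B compares 7, 9, 8, -9 and picks T1; Country A would get 4.
Maximizing over 8, -9, 4, Country A chooses Free. Subgame-perfect outcome: (Free, T2) with payoffs (8, 6).

(Free, T2)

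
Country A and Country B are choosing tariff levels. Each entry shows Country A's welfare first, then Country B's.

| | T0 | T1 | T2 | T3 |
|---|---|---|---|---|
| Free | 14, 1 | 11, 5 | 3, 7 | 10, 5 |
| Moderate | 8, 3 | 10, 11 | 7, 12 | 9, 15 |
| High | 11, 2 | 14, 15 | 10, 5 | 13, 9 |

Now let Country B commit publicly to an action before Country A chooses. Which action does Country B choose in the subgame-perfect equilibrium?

T1

Solve by backward induction (Country B leads).
- T0: Country A compares 14, 8, 11 and picks Free; Country B would get 1.
- T1: Country A compares 11, 10, 14 and picks High; Country B would get 15.
- T2: Country A compares 3, 7, 10 and picks High; Country B would get 5.
- T3: Country A compares 10, 9, 13 and picks High; Country B would get 9.
Among 1, 15, 5, 9, the best is 15 at T1. Subgame-perfect outcome: (High, T1) with payoffs (14, 15).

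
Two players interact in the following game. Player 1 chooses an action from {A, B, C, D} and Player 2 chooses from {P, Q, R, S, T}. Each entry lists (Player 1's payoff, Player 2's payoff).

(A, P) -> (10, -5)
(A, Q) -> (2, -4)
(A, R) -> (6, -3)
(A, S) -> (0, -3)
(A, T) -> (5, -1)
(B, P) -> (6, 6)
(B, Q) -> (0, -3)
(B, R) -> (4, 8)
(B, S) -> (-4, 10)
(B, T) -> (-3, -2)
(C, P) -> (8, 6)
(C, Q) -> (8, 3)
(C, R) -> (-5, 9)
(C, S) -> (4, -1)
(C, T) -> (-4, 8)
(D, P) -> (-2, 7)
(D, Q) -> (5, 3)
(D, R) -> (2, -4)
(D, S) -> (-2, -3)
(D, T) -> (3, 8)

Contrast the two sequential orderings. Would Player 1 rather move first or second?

If Player 1 leads: Player 2's best replies are A→T, B→S, C→R, D→T; Player 1's induced payoffs 5, -4, -5, 3; outcome (A, T), payoffs (5, -1).
If Player 2 leads: Player 1's best replies are P→A, Q→C, R→A, S→C, T→A; Player 2's induced payoffs -5, 3, -3, -1, -1; outcome (C, Q), payoffs (8, 3).
Player 1 gets 5 moving first and 8 moving second, so Player 1 prefers to move second.

second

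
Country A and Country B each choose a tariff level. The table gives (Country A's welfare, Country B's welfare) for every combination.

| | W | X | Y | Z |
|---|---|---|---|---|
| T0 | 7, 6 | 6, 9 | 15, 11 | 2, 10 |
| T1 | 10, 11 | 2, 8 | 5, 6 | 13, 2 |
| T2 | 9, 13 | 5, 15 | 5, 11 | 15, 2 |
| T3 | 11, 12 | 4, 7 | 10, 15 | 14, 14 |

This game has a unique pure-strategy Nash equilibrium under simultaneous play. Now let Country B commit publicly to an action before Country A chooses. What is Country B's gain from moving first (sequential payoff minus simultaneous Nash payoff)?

1

Solve by backward induction (Country B leads).
- W: Country A compares 7, 10, 9, 11 and picks T3; Country B would get 12.
- X: Country A compares 6, 2, 5, 4 and picks T0; Country B would get 9.
- Y: Country A compares 15, 5, 5, 10 and picks T0; Country B would get 11.
- Z: Country A compares 2, 13, 15, 14 and picks T2; Country B would get 2.
Maximizing over 12, 9, 11, 2, Country B chooses W. Subgame-perfect outcome: (T3, W) with payoffs (11, 12).
Now find the simultaneous Nash equilibrium.
Country A's best replies: W→T3; X→T0; Y→T0; Z→T2.
Country B's best replies: T0→Y; T1→W; T2→X; T3→Y.
Only (T0, Y) has each player best-responding; Nash payoffs (15, 11).
Country B's commitment gain: 12 − 11 = 1.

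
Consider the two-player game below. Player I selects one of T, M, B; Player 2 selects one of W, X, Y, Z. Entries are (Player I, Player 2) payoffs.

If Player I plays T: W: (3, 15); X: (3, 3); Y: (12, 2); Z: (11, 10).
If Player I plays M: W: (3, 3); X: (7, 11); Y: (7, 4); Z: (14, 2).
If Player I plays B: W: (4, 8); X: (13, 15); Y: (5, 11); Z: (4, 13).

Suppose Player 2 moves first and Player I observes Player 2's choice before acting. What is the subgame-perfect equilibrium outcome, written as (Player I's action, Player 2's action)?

(B, X)

Player I best-responds to each possible Player 2 move:
- W: Player I compares 3, 3, 4 and picks B; Player 2 would get 8.
- X: Player I compares 3, 7, 13 and picks B; Player 2 would get 15.
- Y: Player I compares 12, 7, 5 and picks T; Player 2 would get 2.
- Z: Player I compares 11, 14, 4 and picks M; Player 2 would get 2.
Player 2's induced payoffs are 8, 15, 2, 2, so Player 2 commits to X. Subgame-perfect outcome: (B, X) with payoffs (13, 15).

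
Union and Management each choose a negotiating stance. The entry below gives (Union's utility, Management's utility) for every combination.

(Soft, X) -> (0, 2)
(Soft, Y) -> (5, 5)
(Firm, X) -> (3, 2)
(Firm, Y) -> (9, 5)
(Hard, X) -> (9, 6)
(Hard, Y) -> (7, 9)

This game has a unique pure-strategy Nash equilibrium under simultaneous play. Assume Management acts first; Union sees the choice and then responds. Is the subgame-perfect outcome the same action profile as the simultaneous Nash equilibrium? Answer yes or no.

no

Solve by backward induction (Management leads).
- X: Union compares 0, 3, 9 and picks Hard; Management would get 6.
- Y: Union compares 5, 9, 7 and picks Firm; Management would get 5.
Management's induced payoffs are 6, 5, so Management commits to X. Subgame-perfect outcome: (Hard, X) with payoffs (9, 6).
For the simultaneous game, intersect best replies.
Union's best replies: X→Hard; Y→Firm.
Management's best replies: Soft→Y; Firm→Y; Hard→Y.
Only (Firm, Y) has each player best-responding; Nash payoffs (9, 5).
Sequential outcome (Hard, X) differs from the Nash profile (Firm, Y).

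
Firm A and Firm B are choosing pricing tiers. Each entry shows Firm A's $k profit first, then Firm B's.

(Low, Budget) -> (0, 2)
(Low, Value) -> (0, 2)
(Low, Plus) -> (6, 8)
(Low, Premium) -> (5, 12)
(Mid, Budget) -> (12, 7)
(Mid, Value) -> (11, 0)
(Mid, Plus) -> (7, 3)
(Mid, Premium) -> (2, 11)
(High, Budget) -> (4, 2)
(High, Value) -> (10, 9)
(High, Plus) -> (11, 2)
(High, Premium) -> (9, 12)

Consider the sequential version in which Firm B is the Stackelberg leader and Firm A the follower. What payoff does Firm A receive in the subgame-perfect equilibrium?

9

Firm A best-responds to each possible Firm B move:
- Budget → Firm A plays Mid (best of 0, 12, 4); Firm B gets 7.
- Value → Firm A plays Mid (best of 0, 11, 10); Firm B gets 0.
- Plus → Firm A plays High (best of 6, 7, 11); Firm B gets 2.
- Premium → Firm A plays High (best of 5, 2, 9); Firm B gets 12.
Among 7, 0, 2, 12, the best is 12 at Premium. Subgame-perfect outcome: (High, Premium) with payoffs (9, 12).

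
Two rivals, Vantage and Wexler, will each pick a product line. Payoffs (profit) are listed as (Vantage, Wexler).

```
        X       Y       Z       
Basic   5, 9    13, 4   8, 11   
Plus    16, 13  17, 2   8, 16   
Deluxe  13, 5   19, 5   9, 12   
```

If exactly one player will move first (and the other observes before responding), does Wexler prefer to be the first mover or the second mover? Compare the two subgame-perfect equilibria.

If Vantage leads: Wexler's best replies are Basic→Z, Plus→Z, Deluxe→Z; Vantage's induced payoffs 8, 8, 9; outcome (Deluxe, Z), payoffs (9, 12).
If Wexler leads: Vantage's best replies are X→Plus, Y→Deluxe, Z→Deluxe; Wexler's induced payoffs 13, 5, 12; outcome (Plus, X), payoffs (16, 13).
Wexler gets 13 moving first and 12 moving second, so Wexler prefers to move first.

first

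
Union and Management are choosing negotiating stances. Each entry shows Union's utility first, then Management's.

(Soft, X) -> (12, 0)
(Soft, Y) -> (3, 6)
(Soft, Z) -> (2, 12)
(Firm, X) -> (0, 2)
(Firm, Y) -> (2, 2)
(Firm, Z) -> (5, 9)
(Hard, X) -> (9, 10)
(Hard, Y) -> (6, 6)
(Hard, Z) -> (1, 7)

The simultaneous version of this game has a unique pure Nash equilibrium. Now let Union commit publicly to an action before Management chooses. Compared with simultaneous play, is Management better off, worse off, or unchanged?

Solve by backward induction (Union leads).
- Soft → Management plays Z (best of 0, 6, 12); Union gets 2.
- Firm → Management plays Z (best of 2, 2, 9); Union gets 5.
- Hard → Management plays X (best of 10, 6, 7); Union gets 9.
Among 2, 5, 9, the best is 9 at Hard. Subgame-perfect outcome: (Hard, X) with payoffs (9, 10).
For the simultaneous game, intersect best replies.
Union's best replies: X→Soft; Y→Hard; Z→Firm.
Management's best replies: Soft→Z; Firm→Z; Hard→X.
Only (Firm, Z) has each player best-responding; Nash payoffs (5, 9).
Management earns 10 sequentially versus 9 at the Nash outcome: better off.

better off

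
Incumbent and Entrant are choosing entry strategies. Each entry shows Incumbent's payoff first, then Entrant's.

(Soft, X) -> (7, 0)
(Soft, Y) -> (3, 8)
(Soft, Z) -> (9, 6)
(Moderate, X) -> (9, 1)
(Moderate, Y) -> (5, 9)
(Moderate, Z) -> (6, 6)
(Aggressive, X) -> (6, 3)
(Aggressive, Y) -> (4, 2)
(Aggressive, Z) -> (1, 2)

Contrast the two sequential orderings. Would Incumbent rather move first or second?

first

If Incumbent leads: Entrant's best replies are Soft→Y, Moderate→Y, Aggressive→X; Incumbent's induced payoffs 3, 5, 6; outcome (Aggressive, X), payoffs (6, 3).
If Entrant leads: Incumbent's best replies are X→Moderate, Y→Moderate, Z→Soft; Entrant's induced payoffs 1, 9, 6; outcome (Moderate, Y), payoffs (5, 9).
Incumbent gets 6 moving first and 5 moving second, so Incumbent prefers to move first.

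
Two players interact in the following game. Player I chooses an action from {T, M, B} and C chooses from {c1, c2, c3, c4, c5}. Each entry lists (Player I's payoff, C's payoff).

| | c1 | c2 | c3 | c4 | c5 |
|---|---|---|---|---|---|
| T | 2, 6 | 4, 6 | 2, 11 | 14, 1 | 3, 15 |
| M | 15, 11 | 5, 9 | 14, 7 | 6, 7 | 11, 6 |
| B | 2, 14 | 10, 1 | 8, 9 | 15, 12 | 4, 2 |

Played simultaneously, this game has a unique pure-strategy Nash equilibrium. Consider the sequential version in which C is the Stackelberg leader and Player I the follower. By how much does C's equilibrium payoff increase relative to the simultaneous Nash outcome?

1

Work backward from Player I's decision.
- c1: BR = M, leader payoff 11.
- c2: BR = B, leader payoff 1.
- c3: BR = M, leader payoff 7.
- c4: BR = B, leader payoff 12.
- c5: BR = M, leader payoff 6.
C's induced payoffs are 11, 1, 7, 12, 6, so C commits to c4. Subgame-perfect outcome: (B, c4) with payoffs (15, 12).
Under simultaneous play:
Player I's best replies: c1→M; c2→B; c3→M; c4→B; c5→M.
C's best replies: T→c5; M→c1; B→c1.
The unique mutual best reply is (M, c1), giving (15, 11).
C's commitment gain: 12 − 11 = 1.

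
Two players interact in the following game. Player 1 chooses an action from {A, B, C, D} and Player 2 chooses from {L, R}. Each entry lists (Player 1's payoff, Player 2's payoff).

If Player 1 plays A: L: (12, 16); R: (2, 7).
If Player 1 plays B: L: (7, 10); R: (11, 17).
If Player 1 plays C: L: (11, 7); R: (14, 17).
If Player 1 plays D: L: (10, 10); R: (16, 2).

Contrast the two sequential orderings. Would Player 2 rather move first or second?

If Player 1 leads: Player 2's best replies are A→L, B→R, C→R, D→L; Player 1's induced payoffs 12, 11, 14, 10; outcome (C, R), payoffs (14, 17).
If Player 2 leads: Player 1's best replies are L→A, R→D; Player 2's induced payoffs 16, 2; outcome (A, L), payoffs (12, 16).
Player 2 gets 16 moving first and 17 moving second, so Player 2 prefers to move second.

second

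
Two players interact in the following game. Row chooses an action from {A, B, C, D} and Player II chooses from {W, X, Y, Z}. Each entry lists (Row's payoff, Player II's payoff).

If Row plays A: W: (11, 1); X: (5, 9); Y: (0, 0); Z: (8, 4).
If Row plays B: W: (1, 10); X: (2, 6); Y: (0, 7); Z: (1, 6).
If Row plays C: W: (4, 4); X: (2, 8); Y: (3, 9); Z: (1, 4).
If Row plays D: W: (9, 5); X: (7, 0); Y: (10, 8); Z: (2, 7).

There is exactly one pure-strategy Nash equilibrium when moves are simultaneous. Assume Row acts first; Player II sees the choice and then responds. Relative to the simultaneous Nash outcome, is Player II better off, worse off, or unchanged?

Solve by backward induction (Row leads).
- A → Player II plays X (best of 1, 9, 0, 4); Row gets 5.
- B → Player II plays W (best of 10, 6, 7, 6); Row gets 1.
- C → Player II plays Y (best of 4, 8, 9, 4); Row gets 3.
- D → Player II plays Y (best of 5, 0, 8, 7); Row gets 10.
Maximizing over 5, 1, 3, 10, Row chooses D. Subgame-perfect outcome: (D, Y) with payoffs (10, 8).
Now find the simultaneous Nash equilibrium.
Row's best replies: W→A; X→D; Y→D; Z→A.
Player II's best replies: A→X; B→W; C→Y; D→Y.
Only (D, Y) has each player best-responding; Nash payoffs (10, 8).
Player II earns 8 sequentially versus 8 at the Nash outcome: unchanged.

unchanged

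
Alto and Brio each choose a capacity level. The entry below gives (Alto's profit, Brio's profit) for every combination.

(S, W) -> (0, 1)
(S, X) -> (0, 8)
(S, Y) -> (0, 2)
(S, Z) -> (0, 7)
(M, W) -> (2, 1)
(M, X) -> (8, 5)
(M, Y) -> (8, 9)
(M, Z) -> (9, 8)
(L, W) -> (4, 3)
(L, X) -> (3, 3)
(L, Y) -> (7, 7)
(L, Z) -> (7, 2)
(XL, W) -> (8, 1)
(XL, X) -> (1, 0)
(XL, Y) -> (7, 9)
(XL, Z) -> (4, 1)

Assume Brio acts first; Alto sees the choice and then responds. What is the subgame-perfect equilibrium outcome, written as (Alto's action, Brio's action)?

(M, Y)

Solve by backward induction (Brio leads).
- W: Alto compares 0, 2, 4, 8 and picks XL; Brio would get 1.
- X: Alto compares 0, 8, 3, 1 and picks M; Brio would get 5.
- Y: Alto compares 0, 8, 7, 7 and picks M; Brio would get 9.
- Z: Alto compares 0, 9, 7, 4 and picks M; Brio would get 8.
Among 1, 5, 9, 8, the best is 9 at Y. Subgame-perfect outcome: (M, Y) with payoffs (8, 9).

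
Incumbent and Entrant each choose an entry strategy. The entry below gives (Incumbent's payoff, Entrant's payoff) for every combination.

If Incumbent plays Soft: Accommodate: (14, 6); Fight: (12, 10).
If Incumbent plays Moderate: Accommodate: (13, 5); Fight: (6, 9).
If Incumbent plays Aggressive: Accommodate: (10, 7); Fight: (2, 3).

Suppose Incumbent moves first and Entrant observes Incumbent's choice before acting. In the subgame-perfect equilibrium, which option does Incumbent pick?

Soft

Solve by backward induction (Incumbent leads).
- Soft: BR = Fight, leader payoff 12.
- Moderate: BR = Fight, leader payoff 6.
- Aggressive: BR = Accommodate, leader payoff 10.
Among 12, 6, 10, the best is 12 at Soft. Subgame-perfect outcome: (Soft, Fight) with payoffs (12, 10).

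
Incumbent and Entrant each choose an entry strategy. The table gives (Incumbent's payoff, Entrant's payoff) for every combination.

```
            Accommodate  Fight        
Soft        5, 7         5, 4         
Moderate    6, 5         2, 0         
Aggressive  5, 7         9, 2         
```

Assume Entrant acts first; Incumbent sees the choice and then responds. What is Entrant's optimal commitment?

Work backward from Incumbent's decision.
- Accommodate → Incumbent plays Moderate (best of 5, 6, 5); Entrant gets 5.
- Fight → Incumbent plays Aggressive (best of 5, 2, 9); Entrant gets 2.
Among 5, 2, the best is 5 at Accommodate. Subgame-perfect outcome: (Moderate, Accommodate) with payoffs (6, 5).

Accommodate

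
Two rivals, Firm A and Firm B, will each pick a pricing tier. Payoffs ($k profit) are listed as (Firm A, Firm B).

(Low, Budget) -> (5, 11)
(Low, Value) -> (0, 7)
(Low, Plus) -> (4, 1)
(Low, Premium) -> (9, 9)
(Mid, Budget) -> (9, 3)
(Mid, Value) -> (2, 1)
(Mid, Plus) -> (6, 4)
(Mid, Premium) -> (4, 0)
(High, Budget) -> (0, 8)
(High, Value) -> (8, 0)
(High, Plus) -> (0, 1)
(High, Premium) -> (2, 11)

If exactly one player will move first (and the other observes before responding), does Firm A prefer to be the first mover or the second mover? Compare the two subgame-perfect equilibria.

If Firm A leads: Firm B's best replies are Low→Budget, Mid→Plus, High→Premium; Firm A's induced payoffs 5, 6, 2; outcome (Mid, Plus), payoffs (6, 4).
If Firm B leads: Firm A's best replies are Budget→Mid, Value→High, Plus→Mid, Premium→Low; Firm B's induced payoffs 3, 0, 4, 9; outcome (Low, Premium), payoffs (9, 9).
Firm A gets 6 moving first and 9 moving second, so Firm A prefers to move second.

second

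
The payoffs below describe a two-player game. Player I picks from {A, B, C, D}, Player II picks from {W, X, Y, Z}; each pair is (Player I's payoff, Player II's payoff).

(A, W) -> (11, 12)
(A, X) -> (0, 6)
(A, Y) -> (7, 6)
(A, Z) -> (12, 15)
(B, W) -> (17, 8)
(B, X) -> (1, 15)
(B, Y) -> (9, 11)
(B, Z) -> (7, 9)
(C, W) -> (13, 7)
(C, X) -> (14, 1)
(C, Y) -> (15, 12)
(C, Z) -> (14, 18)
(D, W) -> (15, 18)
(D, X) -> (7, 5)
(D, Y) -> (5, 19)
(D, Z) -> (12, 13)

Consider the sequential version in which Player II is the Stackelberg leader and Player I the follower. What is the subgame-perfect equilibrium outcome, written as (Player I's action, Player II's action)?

Work backward from Player I's decision.
- W: BR = B, leader payoff 8.
- X: BR = C, leader payoff 1.
- Y: BR = C, leader payoff 12.
- Z: BR = C, leader payoff 18.
Maximizing over 8, 1, 12, 18, Player II chooses Z. Subgame-perfect outcome: (C, Z) with payoffs (14, 18).

(C, Z)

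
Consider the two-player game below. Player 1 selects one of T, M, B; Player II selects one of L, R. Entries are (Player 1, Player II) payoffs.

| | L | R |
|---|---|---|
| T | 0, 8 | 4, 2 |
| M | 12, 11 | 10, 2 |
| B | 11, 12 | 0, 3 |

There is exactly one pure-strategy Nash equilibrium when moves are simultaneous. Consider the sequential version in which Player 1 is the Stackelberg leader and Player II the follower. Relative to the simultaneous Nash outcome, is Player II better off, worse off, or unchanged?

unchanged

Player II best-responds to each possible Player 1 move:
- T → Player II plays L (best of 8, 2); Player 1 gets 0.
- M → Player II plays L (best of 11, 2); Player 1 gets 12.
- B → Player II plays L (best of 12, 3); Player 1 gets 11.
Maximizing over 0, 12, 11, Player 1 chooses M. Subgame-perfect outcome: (M, L) with payoffs (12, 11).
Under simultaneous play:
Player 1's best replies: L→M; R→M.
Player II's best replies: T→L; M→L; B→L.
The unique mutual best reply is (M, L), giving (12, 11).
Player II earns 11 sequentially versus 11 at the Nash outcome: unchanged.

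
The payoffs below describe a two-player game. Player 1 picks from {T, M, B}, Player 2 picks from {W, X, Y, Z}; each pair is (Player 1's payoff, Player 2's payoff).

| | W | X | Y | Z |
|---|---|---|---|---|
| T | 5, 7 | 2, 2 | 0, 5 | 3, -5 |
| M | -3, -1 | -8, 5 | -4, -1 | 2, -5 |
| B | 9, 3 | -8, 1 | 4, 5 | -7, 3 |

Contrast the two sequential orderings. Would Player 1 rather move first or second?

If Player 1 leads: Player 2's best replies are T→W, M→X, B→Y; Player 1's induced payoffs 5, -8, 4; outcome (T, W), payoffs (5, 7).
If Player 2 leads: Player 1's best replies are W→B, X→T, Y→B, Z→T; Player 2's induced payoffs 3, 2, 5, -5; outcome (B, Y), payoffs (4, 5).
Player 1 gets 5 moving first and 4 moving second, so Player 1 prefers to move first.

first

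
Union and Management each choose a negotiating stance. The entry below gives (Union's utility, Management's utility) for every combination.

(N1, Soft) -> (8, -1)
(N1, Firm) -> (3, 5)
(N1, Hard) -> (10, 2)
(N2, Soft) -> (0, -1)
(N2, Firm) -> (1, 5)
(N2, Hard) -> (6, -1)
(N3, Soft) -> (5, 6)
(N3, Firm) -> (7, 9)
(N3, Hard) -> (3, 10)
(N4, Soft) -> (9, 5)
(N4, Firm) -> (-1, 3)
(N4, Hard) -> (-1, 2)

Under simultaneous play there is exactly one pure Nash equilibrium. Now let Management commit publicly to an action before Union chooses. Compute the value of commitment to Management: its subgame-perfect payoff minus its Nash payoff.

Union best-responds to each possible Management move:
- Soft: BR = N4, leader payoff 5.
- Firm: BR = N3, leader payoff 9.
- Hard: BR = N1, leader payoff 2.
Management's induced payoffs are 5, 9, 2, so Management commits to Firm. Subgame-perfect outcome: (N3, Firm) with payoffs (7, 9).
Now find the simultaneous Nash equilibrium.
Union's best replies: Soft→N4; Firm→N3; Hard→N1.
Management's best replies: N1→Firm; N2→Firm; N3→Hard; N4→Soft.
Only (N4, Soft) has each player best-responding; Nash payoffs (9, 5).
Management's commitment gain: 9 − 5 = 4.

4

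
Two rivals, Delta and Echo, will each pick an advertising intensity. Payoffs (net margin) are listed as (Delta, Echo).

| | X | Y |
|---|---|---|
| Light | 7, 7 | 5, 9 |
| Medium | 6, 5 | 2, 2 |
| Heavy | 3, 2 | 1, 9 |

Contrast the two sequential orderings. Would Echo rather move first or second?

If Delta leads: Echo's best replies are Light→Y, Medium→X, Heavy→Y; Delta's induced payoffs 5, 6, 1; outcome (Medium, X), payoffs (6, 5).
If Echo leads: Delta's best replies are X→Light, Y→Light; Echo's induced payoffs 7, 9; outcome (Light, Y), payoffs (5, 9).
Echo gets 9 moving first and 5 moving second, so Echo prefers to move first.

first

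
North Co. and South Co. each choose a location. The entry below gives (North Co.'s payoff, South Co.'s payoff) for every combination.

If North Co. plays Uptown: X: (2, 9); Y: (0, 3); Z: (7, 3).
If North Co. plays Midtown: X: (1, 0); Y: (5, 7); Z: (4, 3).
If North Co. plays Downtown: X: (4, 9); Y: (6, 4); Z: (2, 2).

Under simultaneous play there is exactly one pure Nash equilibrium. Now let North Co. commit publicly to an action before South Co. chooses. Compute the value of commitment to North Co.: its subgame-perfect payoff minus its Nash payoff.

South Co. best-responds to each possible North Co. move:
- Uptown: South Co. compares 9, 3, 3 and picks X; North Co. would get 2.
- Midtown: South Co. compares 0, 7, 3 and picks Y; North Co. would get 5.
- Downtown: South Co. compares 9, 4, 2 and picks X; North Co. would get 4.
Maximizing over 2, 5, 4, North Co. chooses Midtown. Subgame-perfect outcome: (Midtown, Y) with payoffs (5, 7).
For the simultaneous game, intersect best replies.
North Co.'s best replies: X→Downtown; Y→Downtown; Z→Uptown.
South Co.'s best replies: Uptown→X; Midtown→Y; Downtown→X.
Only (Downtown, X) has each player best-responding; Nash payoffs (4, 9).
North Co.'s commitment gain: 5 − 4 = 1.

1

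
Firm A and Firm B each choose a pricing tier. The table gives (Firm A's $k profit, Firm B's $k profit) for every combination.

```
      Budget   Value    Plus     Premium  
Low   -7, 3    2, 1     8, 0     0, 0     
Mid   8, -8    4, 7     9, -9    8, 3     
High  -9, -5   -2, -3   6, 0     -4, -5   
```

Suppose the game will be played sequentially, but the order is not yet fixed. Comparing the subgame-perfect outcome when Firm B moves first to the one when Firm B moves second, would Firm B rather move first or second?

first

If Firm A leads: Firm B's best replies are Low→Budget, Mid→Value, High→Plus; Firm A's induced payoffs -7, 4, 6; outcome (High, Plus), payoffs (6, 0).
If Firm B leads: Firm A's best replies are Budget→Mid, Value→Mid, Plus→Mid, Premium→Mid; Firm B's induced payoffs -8, 7, -9, 3; outcome (Mid, Value), payoffs (4, 7).
Firm B gets 7 moving first and 0 moving second, so Firm B prefers to move first.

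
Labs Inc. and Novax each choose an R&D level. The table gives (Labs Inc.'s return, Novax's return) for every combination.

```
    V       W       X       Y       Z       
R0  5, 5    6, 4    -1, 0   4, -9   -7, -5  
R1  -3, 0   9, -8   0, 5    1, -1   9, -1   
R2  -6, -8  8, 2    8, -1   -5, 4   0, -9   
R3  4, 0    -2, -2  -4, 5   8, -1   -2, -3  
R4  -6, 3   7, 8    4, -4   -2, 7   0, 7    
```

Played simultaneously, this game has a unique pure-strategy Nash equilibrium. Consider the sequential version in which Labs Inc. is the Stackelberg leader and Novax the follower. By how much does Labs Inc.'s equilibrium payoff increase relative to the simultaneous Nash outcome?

2

Novax best-responds to each possible Labs Inc. move:
- R0: BR = V, leader payoff 5.
- R1: BR = X, leader payoff 0.
- R2: BR = Y, leader payoff -5.
- R3: BR = X, leader payoff -4.
- R4: BR = W, leader payoff 7.
Labs Inc.'s induced payoffs are 5, 0, -5, -4, 7, so Labs Inc. commits to R4. Subgame-perfect outcome: (R4, W) with payoffs (7, 8).
Under simultaneous play:
Labs Inc.'s best replies: V→R0; W→R1; X→R2; Y→R3; Z→R1.
Novax's best replies: R0→V; R1→X; R2→Y; R3→X; R4→W.
Only (R0, V) has each player best-responding; Nash payoffs (5, 5).
Labs Inc.'s commitment gain: 7 − 5 = 2.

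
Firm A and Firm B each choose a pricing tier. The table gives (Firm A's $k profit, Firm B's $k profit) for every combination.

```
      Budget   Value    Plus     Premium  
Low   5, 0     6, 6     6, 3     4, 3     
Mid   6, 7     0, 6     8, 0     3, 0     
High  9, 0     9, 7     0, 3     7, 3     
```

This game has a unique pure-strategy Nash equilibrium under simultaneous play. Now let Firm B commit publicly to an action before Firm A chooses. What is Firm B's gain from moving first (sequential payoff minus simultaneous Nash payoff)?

Solve by backward induction (Firm B leads).
- Budget: BR = High, leader payoff 0.
- Value: BR = High, leader payoff 7.
- Plus: BR = Mid, leader payoff 0.
- Premium: BR = High, leader payoff 3.
Among 0, 7, 0, 3, the best is 7 at Value. Subgame-perfect outcome: (High, Value) with payoffs (9, 7).
For the simultaneous game, intersect best replies.
Firm A's best replies: Budget→High; Value→High; Plus→Mid; Premium→High.
Firm B's best replies: Low→Value; Mid→Budget; High→Value.
The unique mutual best reply is (High, Value), giving (9, 7).
Firm B's commitment gain: 7 − 7 = 0.

0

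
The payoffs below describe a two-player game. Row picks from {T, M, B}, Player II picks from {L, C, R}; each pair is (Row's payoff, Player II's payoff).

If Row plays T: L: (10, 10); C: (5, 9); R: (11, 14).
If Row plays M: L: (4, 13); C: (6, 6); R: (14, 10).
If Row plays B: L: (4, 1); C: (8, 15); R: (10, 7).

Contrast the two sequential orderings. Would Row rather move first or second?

If Row leads: Player II's best replies are T→R, M→L, B→C; Row's induced payoffs 11, 4, 8; outcome (T, R), payoffs (11, 14).
If Player II leads: Row's best replies are L→T, C→B, R→M; Player II's induced payoffs 10, 15, 10; outcome (B, C), payoffs (8, 15).
Row gets 11 moving first and 8 moving second, so Row prefers to move first.

first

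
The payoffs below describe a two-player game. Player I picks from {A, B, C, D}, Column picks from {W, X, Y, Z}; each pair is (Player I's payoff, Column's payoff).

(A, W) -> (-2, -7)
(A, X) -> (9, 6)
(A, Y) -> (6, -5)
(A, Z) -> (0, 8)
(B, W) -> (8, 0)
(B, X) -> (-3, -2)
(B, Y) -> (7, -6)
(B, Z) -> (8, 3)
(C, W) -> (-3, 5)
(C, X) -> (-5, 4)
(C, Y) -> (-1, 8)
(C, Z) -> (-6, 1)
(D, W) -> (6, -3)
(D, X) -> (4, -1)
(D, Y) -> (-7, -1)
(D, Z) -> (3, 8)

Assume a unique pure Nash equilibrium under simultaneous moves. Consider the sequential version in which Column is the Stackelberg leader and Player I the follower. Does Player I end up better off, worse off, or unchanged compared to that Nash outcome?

better off

Backward induction with Column moving first.
- W → Player I plays B (best of -2, 8, -3, 6); Column gets 0.
- X → Player I plays A (best of 9, -3, -5, 4); Column gets 6.
- Y → Player I plays B (best of 6, 7, -1, -7); Column gets -6.
- Z → Player I plays B (best of 0, 8, -6, 3); Column gets 3.
Among 0, 6, -6, 3, the best is 6 at X. Subgame-perfect outcome: (A, X) with payoffs (9, 6).
Now find the simultaneous Nash equilibrium.
Player I's best replies: W→B; X→A; Y→B; Z→B.
Column's best replies: A→Z; B→Z; C→Y; D→Z.
The unique mutual best reply is (B, Z), giving (8, 3).
Player I earns 9 sequentially versus 8 at the Nash outcome: better off.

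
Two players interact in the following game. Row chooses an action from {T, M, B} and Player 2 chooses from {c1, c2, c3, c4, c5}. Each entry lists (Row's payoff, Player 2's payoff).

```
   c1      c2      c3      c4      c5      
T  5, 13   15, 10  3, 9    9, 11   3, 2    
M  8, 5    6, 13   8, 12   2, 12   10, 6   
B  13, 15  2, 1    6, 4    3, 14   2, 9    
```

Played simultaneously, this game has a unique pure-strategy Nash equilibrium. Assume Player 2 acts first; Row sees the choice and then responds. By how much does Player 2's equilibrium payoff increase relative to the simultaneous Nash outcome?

Work backward from Row's decision.
- c1: Row compares 5, 8, 13 and picks B; Player 2 would get 15.
- c2: Row compares 15, 6, 2 and picks T; Player 2 would get 10.
- c3: Row compares 3, 8, 6 and picks M; Player 2 would get 12.
- c4: Row compares 9, 2, 3 and picks T; Player 2 would get 11.
- c5: Row compares 3, 10, 2 and picks M; Player 2 would get 6.
Player 2's induced payoffs are 15, 10, 12, 11, 6, so Player 2 commits to c1. Subgame-perfect outcome: (B, c1) with payoffs (13, 15).
For the simultaneous game, intersect best replies.
Row's best replies: c1→B; c2→T; c3→M; c4→T; c5→M.
Player 2's best replies: T→c1; M→c2; B→c1.
The unique mutual best reply is (B, c1), giving (13, 15).
Player 2's commitment gain: 15 − 15 = 0.

0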